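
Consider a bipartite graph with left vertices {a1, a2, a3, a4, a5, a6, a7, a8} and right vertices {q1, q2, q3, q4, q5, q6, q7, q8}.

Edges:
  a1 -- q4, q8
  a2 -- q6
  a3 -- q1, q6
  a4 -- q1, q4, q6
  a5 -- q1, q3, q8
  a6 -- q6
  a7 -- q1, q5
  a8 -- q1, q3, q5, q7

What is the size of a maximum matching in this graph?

7

One maximum matching: a1→q8, a2→q6, a3→q1, a4→q4, a5→q3, a7→q5, a8→q7.
The set {a2, a6} has only 1 neighbour ({q6}), so by Hall's theorem at most 7 of the 8 left vertices can be matched.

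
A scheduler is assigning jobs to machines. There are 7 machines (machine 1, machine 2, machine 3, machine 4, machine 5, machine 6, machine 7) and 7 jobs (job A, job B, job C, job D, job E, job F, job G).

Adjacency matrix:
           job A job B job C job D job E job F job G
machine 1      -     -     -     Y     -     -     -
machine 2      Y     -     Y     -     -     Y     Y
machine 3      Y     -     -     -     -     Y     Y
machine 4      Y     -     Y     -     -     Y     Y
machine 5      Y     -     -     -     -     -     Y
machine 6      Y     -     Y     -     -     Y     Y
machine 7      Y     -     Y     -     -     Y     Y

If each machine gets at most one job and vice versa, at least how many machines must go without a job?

2

One maximum matching: machine 1→job D, machine 2→job C, machine 3→job F, machine 4→job G, machine 5→job A.
The set {machine 2, machine 3, machine 4, machine 5, machine 6, machine 7} has only 4 neighbours ({job A, job C, job F, job G}), so by Hall's theorem at most 5 of the 7 machines can be matched.
That matches 5 of the 7, leaving 2 unmatched; no matching can do better.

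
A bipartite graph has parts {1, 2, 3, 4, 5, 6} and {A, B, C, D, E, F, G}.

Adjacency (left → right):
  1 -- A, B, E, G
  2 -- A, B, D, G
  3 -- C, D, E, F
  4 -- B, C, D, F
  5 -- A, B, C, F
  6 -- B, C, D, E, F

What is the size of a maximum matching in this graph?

6

One maximum matching: 1–B, 2–G, 3–D, 4–C, 5–F, 6–E.
All 6 left vertices are matched, so no larger matching exists.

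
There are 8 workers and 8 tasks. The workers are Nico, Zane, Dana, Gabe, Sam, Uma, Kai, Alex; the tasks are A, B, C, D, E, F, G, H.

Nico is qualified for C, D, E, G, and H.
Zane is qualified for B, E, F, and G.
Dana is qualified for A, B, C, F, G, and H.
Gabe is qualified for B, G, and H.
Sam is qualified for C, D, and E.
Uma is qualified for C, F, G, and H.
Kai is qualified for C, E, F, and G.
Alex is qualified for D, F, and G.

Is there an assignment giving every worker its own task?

A valid assignment of size 8: Nico→D, Zane→B, Dana→A, Gabe→H, Sam→E, Uma→C, Kai→G, Alex→F.
All 8 workers are covered.

Yes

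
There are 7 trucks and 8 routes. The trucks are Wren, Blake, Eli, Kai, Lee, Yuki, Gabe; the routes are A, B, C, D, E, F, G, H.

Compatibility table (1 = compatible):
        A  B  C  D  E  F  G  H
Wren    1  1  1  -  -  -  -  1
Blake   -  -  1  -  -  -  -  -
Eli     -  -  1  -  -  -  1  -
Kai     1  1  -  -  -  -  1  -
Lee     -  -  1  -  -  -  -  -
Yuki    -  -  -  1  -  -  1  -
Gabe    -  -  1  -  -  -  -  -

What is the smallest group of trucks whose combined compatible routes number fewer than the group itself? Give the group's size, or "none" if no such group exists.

Take S = {Blake, Lee}. Its neighbourhood is {C}, so |N(S)| = 1 < |S| = 2.
No single vertex violates Hall's condition since each has at least one neighbour, so 2 is the minimum.

2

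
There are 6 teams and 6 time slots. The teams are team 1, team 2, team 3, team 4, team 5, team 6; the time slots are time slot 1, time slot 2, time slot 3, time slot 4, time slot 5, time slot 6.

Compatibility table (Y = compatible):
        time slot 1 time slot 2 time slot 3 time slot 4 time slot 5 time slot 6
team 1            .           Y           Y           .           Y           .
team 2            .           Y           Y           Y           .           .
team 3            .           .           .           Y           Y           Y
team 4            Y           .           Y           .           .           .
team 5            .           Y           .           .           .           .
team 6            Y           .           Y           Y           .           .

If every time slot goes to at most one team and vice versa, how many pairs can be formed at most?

6

A valid assignment of size 6: team 1→time slot 5, team 2→time slot 3, team 3→time slot 6, team 4→time slot 1, team 5→time slot 2, team 6→time slot 4.
All 6 teams are matched, so no larger matching exists.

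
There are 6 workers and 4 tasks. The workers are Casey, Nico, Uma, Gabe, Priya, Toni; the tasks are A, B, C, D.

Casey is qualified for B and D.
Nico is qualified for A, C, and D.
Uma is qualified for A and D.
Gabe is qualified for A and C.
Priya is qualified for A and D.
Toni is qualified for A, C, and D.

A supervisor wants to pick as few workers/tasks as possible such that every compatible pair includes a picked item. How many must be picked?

4

The 4 edges Casey–B, Nico–D, Uma–A, Gabe–C form a matching, so any vertex cover needs at least 4 vertices (one per matched edge).
Conversely {Casey, A, C, D} meets every edge and has exactly 4 vertices, so 4 is optimal.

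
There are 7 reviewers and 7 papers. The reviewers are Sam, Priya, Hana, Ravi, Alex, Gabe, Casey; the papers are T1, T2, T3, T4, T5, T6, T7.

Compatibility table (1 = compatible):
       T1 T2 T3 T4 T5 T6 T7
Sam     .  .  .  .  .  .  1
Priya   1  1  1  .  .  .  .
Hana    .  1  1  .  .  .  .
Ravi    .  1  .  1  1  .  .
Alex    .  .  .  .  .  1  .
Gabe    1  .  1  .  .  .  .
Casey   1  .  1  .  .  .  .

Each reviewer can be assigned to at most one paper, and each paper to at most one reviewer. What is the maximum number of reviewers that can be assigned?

For example, pair Sam→T7, Priya→T2, Hana→T3, Ravi→T5, Alex→T6, Gabe→T1.
The set {Priya, Hana, Gabe, Casey} has only 3 neighbours ({T1, T2, T3}), so by Hall's theorem at most 6 of the 7 reviewers can be matched.

6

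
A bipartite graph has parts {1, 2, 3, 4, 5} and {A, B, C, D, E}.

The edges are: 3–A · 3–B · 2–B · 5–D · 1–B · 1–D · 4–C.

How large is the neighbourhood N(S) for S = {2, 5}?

2

The union of neighbours of {2, 5} is {B, D}, which has 2 elements.
Since |N(S)| = 2 ≥ |S| = 2, Hall's condition holds for this subset.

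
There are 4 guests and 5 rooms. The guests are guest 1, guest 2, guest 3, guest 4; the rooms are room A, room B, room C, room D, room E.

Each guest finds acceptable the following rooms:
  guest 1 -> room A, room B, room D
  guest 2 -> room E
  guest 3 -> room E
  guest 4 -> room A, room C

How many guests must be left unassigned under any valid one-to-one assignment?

For example, pair guest 1→room B, guest 2→room E, guest 4→room C.
The set {guest 2, guest 3} has only 1 neighbour ({room E}), so by Hall's theorem at most 3 of the 4 guests can be matched.
That matches 3 of the 4, leaving 1 unmatched; no matching can do better.

1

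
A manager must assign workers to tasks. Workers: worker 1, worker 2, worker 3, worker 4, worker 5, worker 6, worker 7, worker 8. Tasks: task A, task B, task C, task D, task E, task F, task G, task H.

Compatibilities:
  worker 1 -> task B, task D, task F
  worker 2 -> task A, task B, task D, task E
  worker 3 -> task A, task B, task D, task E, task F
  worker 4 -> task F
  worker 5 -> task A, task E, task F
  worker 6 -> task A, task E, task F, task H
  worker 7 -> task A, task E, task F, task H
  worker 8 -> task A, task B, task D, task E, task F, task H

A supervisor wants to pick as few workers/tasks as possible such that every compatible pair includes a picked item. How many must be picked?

The 6 edges worker 1–task B, worker 2–task D, worker 3–task A, worker 4–task F, worker 5–task E, worker 6–task H form a matching, so any vertex cover needs at least 6 vertices (one per matched edge).
Conversely {task A, task B, task D, task E, task F, task H} meets every edge and has exactly 6 vertices, so 6 is optimal.

6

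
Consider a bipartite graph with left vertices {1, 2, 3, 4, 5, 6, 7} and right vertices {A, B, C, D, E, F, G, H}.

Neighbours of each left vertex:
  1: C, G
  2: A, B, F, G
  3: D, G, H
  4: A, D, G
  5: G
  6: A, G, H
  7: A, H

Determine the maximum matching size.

6

A valid assignment of size 6: 1→C, 2→B, 3→D, 4→A, 5→G, 6→H.
The set {3, 4, 5, 6, 7} has only 4 neighbours ({A, D, G, H}), so by Hall's theorem at most 6 of the 7 left vertices can be matched.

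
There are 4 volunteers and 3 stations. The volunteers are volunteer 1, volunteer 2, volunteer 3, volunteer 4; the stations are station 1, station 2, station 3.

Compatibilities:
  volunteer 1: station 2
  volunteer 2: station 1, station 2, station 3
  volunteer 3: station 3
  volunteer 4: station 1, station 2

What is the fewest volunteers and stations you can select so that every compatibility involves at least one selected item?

3

A maximum matching has 3 edges (e.g. volunteer 1–station 2, volunteer 2–station 1, volunteer 3–station 3).
By König's theorem the minimum vertex cover has the same size. One such cover is {station 1, station 2, station 3}.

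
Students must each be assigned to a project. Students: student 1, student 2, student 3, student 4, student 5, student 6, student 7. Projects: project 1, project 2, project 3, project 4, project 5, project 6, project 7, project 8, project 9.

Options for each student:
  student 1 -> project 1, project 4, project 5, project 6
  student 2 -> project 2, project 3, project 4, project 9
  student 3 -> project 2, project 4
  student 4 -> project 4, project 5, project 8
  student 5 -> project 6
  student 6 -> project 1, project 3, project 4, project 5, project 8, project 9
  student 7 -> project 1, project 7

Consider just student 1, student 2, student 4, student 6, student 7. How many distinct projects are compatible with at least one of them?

9

The union of neighbours of {student 1, student 2, student 4, student 6, student 7} is {project 1, project 2, project 3, project 4, project 5, project 6, project 7, project 8, project 9}, which has 9 elements.
Since |N(S)| = 9 ≥ |S| = 5, Hall's condition holds for this subset.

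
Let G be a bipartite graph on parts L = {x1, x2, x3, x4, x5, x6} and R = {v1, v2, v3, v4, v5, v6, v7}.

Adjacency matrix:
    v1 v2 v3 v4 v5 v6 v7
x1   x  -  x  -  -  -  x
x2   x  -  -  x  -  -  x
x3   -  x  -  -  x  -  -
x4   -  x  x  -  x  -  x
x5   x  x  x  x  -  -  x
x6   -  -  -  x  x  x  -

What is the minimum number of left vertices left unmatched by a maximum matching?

0

A valid assignment of size 6: x1→v1, x2→v7, x3→v5, x4→v2, x5→v3, x6→v6.
All 6 left vertices are matched, so no larger matching exists.
That matches 6 of the 6, leaving 0 unmatched; no matching can do better.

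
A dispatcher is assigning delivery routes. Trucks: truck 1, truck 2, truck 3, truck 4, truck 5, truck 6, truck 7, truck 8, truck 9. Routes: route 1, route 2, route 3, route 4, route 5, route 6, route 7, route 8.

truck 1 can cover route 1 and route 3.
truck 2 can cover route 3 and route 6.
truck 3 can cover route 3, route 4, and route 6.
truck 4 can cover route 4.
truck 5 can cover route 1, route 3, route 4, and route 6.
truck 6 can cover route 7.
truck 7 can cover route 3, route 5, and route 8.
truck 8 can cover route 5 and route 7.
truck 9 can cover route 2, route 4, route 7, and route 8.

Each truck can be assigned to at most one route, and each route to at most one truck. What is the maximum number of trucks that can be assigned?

One maximum matching: truck 1-route 1, truck 2-route 3, truck 3-route 6, truck 4-route 4, truck 6-route 7, truck 7-route 8, truck 8-route 5, truck 9-route 2.
The set {truck 1, truck 2, truck 3, truck 4, truck 5} has only 4 neighbours ({route 1, route 3, route 4, route 6}), so by Hall's theorem at most 8 of the 9 trucks can be matched.

8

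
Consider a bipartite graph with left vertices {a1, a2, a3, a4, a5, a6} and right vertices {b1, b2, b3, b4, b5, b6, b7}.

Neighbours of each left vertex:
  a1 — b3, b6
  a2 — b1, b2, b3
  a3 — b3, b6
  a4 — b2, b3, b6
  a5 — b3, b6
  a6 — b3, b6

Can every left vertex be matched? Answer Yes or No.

No

The set {a1, a3, a5, a6} has only 2 neighbours ({b3, b6}), so by Hall's theorem at most 4 of the 6 left vertices can be matched.
Hence no matching covers every left vertex.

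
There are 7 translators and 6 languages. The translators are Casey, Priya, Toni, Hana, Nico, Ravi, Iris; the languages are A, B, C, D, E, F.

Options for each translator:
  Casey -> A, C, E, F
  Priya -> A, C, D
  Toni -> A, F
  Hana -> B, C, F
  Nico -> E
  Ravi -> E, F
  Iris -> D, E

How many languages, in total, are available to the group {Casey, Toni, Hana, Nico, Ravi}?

5

The union of neighbours of {Casey, Toni, Hana, Nico, Ravi} is {A, B, C, E, F}, which has 5 elements.
Since |N(S)| = 5 ≥ |S| = 5, Hall's condition holds for this subset.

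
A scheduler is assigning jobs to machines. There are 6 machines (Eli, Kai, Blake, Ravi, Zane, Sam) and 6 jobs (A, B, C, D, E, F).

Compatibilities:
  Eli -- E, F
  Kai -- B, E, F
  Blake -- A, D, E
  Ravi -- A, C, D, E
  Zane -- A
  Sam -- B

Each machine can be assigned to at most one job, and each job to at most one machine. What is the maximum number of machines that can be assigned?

For example, pair Eli-F, Kai-E, Blake-D, Ravi-C, Zane-A, Sam-B.
All 6 machines are matched, so no larger matching exists.

6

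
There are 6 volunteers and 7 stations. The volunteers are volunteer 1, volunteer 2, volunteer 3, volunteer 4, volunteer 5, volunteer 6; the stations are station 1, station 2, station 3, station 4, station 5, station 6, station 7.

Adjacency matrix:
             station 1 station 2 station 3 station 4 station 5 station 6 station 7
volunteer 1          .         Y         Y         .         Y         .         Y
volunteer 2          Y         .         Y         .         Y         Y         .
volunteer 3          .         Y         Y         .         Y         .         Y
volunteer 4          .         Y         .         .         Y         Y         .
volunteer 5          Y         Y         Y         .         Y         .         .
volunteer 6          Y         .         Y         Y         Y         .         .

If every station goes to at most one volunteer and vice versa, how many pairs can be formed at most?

6

A valid assignment of size 6: volunteer 1-station 7, volunteer 2-station 3, volunteer 3-station 2, volunteer 4-station 6, volunteer 5-station 5, volunteer 6-station 1.
This saturates every volunteer, so 6 is the maximum.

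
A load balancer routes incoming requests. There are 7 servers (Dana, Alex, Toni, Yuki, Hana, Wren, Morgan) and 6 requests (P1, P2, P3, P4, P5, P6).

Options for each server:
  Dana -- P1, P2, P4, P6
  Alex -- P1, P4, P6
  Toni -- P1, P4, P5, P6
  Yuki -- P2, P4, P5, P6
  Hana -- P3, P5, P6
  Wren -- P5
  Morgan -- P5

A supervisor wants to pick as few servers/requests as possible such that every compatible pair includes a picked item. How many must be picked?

A maximum matching has 6 edges (e.g. Dana–P2, Alex–P1, Toni–P4, Yuki–P6, Hana–P3, Wren–P5).
By König's theorem the minimum vertex cover has the same size. One such cover is {Dana, Alex, Toni, Yuki, Hana, P5}.

6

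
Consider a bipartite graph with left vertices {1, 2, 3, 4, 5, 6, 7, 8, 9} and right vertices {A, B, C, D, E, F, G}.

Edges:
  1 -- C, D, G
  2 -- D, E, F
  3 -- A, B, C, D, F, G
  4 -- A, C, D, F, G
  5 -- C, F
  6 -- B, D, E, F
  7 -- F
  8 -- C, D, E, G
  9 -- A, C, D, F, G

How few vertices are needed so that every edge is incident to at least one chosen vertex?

A maximum matching has 7 edges (e.g. 1–G, 2–D, 3–B, 4–A, 5–C, 6–E, 7–F).
By König's theorem the minimum vertex cover has the same size. One such cover is {A, B, C, D, E, F, G}.

7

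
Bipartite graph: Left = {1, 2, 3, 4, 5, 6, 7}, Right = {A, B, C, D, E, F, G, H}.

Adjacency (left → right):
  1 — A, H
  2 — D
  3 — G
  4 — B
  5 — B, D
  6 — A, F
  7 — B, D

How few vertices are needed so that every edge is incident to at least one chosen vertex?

{1, 3, 6, B, D} is a vertex cover of size 5: every edge has an endpoint in this set.
No smaller cover exists because 1–H, 2–D, 3–G, 4–B, 6–F is a matching of size 5, and a cover must include an endpoint of each of these disjoint edges (König's theorem).

5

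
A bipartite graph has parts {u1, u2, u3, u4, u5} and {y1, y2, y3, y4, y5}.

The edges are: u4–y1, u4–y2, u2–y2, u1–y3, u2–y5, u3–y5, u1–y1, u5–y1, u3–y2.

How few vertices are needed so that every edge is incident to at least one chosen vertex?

4

The 4 edges u1–y3, u2–y5, u3–y2, u4–y1 form a matching, so any vertex cover needs at least 4 vertices (one per matched edge).
Conversely {u1, y1, y2, y5} meets every edge and has exactly 4 vertices, so 4 is optimal.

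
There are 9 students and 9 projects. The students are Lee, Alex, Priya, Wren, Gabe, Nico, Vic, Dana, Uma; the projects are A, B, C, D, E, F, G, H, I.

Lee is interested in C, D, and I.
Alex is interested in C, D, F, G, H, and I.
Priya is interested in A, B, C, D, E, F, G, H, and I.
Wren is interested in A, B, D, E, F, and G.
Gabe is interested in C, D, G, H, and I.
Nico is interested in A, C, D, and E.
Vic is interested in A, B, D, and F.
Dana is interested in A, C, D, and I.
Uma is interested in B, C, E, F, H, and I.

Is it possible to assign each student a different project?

A valid assignment of size 9: Lee→D, Alex→F, Priya→G, Wren→A, Gabe→H, Nico→C, Vic→B, Dana→I, Uma→E.
All 9 students are covered.

Yes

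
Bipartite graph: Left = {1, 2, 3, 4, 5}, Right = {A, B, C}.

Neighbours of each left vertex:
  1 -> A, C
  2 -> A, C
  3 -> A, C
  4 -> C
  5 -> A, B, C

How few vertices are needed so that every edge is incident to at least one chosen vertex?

3

The 3 edges 1–A, 2–C, 5–B form a matching, so any vertex cover needs at least 3 vertices (one per matched edge).
Conversely {5, A, C} meets every edge and has exactly 3 vertices, so 3 is optimal.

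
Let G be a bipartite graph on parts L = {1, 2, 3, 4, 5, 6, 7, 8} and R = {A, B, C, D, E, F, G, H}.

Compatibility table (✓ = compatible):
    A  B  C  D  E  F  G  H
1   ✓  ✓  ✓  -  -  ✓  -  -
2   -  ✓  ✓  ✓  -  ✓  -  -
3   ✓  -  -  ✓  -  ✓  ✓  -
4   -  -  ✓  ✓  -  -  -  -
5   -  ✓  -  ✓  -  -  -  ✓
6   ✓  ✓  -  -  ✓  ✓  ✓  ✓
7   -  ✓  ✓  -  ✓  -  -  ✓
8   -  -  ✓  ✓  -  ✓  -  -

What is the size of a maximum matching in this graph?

8

For example, pair 1→A, 2→B, 3→D, 4→C, 5→H, 6→G, 7→E, 8→F.
This saturates every left vertex, so 8 is the maximum.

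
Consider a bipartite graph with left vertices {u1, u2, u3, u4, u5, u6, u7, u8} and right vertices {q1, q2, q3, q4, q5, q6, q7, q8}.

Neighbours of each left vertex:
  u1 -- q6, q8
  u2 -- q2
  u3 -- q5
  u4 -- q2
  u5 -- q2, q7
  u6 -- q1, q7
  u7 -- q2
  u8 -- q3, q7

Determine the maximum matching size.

A valid assignment of size 6: u1-q8, u2-q2, u3-q5, u5-q7, u6-q1, u8-q3.
The set {u2, u4, u7} has only 1 neighbour ({q2}), so by Hall's theorem at most 6 of the 8 left vertices can be matched.

6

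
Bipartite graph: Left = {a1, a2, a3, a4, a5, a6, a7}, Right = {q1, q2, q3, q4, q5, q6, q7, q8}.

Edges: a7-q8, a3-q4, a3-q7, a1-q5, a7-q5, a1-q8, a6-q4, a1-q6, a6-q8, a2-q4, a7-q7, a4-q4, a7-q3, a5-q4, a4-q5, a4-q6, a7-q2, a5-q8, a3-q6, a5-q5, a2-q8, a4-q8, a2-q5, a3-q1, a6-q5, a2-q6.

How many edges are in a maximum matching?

6

A valid assignment of size 6: a1-q5, a2-q4, a3-q1, a4-q6, a5-q8, a7-q7.
The set {a1, a2, a4, a5, a6} has only 4 neighbours ({q4, q5, q6, q8}), so by Hall's theorem at most 6 of the 7 left vertices can be matched.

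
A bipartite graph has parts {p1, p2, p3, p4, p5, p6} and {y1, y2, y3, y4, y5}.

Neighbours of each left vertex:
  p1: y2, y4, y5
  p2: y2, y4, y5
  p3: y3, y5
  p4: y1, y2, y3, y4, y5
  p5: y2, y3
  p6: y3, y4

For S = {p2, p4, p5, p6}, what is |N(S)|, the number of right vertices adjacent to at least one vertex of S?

The union of neighbours of {p2, p4, p5, p6} is {y1, y2, y3, y4, y5}, which has 5 elements.
Since |N(S)| = 5 ≥ |S| = 4, Hall's condition holds for this subset.

5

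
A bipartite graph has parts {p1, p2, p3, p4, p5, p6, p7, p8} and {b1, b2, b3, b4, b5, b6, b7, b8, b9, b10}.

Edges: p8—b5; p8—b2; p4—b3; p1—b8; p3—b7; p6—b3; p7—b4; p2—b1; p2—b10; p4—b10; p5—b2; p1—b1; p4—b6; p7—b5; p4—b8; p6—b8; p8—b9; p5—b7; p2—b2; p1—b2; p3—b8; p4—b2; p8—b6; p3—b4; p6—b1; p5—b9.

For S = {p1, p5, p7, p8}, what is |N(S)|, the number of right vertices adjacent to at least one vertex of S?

8

The union of neighbours of {p1, p5, p7, p8} is {b1, b2, b4, b5, b6, b7, b8, b9}, which has 8 elements.
Since |N(S)| = 8 ≥ |S| = 4, Hall's condition holds for this subset.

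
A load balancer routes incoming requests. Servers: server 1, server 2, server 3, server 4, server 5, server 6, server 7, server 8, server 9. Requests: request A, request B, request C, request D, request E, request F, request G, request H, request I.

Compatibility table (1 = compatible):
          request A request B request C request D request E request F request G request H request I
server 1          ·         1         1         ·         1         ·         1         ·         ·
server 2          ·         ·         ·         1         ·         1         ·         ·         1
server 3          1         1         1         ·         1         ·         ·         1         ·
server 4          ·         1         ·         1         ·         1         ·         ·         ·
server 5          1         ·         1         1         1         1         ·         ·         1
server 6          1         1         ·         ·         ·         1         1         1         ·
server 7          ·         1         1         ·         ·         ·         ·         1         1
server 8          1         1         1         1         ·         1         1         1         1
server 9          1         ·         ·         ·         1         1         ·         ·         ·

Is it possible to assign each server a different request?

For example, pair server 1-request B, server 2-request I, server 3-request H, server 4-request D, server 5-request E, server 6-request A, server 7-request C, server 8-request G, server 9-request F.
All 9 servers are covered.

Yes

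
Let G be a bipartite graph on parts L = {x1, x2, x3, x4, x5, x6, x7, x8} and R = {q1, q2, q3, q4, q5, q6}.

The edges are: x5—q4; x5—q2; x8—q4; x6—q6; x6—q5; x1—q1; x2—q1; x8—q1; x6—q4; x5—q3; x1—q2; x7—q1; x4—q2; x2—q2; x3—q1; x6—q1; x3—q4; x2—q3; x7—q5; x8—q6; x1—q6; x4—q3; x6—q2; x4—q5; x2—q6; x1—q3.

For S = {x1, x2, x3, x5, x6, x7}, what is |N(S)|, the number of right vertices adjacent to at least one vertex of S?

The union of neighbours of {x1, x2, x3, x5, x6, x7} is {q1, q2, q3, q4, q5, q6}, which has 6 elements.
Since |N(S)| = 6 ≥ |S| = 6, Hall's condition holds for this subset.

6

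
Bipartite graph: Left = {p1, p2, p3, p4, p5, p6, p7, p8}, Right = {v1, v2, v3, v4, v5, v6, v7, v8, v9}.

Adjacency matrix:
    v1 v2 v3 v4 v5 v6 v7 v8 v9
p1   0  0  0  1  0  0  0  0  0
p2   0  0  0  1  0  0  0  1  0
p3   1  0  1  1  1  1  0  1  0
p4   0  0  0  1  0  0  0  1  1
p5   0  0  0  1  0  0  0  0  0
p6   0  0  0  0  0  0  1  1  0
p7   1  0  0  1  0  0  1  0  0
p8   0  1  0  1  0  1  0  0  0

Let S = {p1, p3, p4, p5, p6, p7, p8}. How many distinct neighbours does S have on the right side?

9

The union of neighbours of {p1, p3, p4, p5, p6, p7, p8} is {v1, v2, v3, v4, v5, v6, v7, v8, v9}, which has 9 elements.
Since |N(S)| = 9 ≥ |S| = 7, Hall's condition holds for this subset.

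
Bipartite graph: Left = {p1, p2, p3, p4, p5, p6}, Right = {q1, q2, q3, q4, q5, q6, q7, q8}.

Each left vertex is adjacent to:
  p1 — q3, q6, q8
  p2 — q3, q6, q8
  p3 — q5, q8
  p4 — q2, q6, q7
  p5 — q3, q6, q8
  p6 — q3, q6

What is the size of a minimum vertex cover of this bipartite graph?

{p3, p4, q3, q6, q8} is a vertex cover of size 5: every edge has an endpoint in this set.
No smaller cover exists because p1–q8, p2–q3, p3–q5, p4–q2, p5–q6 is a matching of size 5, and a cover must include an endpoint of each of these disjoint edges (König's theorem).

5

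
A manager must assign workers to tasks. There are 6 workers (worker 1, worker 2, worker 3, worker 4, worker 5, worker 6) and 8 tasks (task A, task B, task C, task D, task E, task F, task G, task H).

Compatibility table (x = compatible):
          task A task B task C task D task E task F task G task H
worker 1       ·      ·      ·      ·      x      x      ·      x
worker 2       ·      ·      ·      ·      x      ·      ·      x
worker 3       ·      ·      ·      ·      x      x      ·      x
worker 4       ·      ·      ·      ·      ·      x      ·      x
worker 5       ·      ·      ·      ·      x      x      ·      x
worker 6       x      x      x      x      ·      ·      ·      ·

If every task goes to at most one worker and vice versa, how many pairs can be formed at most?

4

One maximum matching: worker 1→task F, worker 2→task H, worker 3→task E, worker 6→task D.
The set {worker 1, worker 2, worker 3, worker 4, worker 5} has only 3 neighbours ({task E, task F, task H}), so by Hall's theorem at most 4 of the 6 workers can be matched.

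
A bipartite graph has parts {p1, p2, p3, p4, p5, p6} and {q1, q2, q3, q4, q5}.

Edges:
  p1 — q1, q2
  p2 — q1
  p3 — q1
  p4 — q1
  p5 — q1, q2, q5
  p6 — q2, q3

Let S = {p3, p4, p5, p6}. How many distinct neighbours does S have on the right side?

4

The union of neighbours of {p3, p4, p5, p6} is {q1, q2, q3, q5}, which has 4 elements.
Since |N(S)| = 4 ≥ |S| = 4, Hall's condition holds for this subset.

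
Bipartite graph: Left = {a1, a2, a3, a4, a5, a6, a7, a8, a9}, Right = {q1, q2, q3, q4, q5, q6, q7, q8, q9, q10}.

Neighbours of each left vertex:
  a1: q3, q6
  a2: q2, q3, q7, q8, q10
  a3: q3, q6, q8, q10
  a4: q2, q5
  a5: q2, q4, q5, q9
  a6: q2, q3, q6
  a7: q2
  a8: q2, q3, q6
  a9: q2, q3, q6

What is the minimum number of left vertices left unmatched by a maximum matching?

2

A valid assignment of size 7: a1–q3, a2–q7, a3–q10, a4–q5, a5–q9, a6–q6, a7–q2.
The set {a1, a6, a7, a8, a9} has only 3 neighbours ({q2, q3, q6}), so by Hall's theorem at most 7 of the 9 left vertices can be matched.
That matches 7 of the 9, leaving 2 unmatched; no matching can do better.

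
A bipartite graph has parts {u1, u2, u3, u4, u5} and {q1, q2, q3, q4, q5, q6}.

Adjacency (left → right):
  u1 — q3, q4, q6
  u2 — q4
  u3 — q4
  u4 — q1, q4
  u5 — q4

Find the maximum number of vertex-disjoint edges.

One maximum matching: u1-q6, u2-q4, u4-q1.
The set {u2, u3, u5} has only 1 neighbour ({q4}), so by Hall's theorem at most 3 of the 5 left vertices can be matched.

3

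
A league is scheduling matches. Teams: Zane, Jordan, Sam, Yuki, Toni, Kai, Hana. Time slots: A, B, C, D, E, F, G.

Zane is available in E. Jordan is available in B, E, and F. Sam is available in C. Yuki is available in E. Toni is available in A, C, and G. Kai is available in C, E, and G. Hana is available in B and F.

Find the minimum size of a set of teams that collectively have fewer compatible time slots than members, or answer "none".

2

Take S = {Zane, Yuki}. Its neighbourhood is {E}, so |N(S)| = 1 < |S| = 2.
No single vertex violates Hall's condition since each has at least one neighbour, so 2 is the minimum.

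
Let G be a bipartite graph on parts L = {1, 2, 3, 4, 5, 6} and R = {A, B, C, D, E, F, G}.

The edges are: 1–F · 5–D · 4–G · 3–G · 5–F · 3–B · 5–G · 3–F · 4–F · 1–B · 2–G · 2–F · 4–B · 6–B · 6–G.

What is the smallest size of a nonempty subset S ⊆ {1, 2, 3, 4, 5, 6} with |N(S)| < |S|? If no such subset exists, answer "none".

Take S = {1, 2, 3, 4}. Its neighbourhood is {B, F, G}, so |N(S)| = 3 < |S| = 4.
Every subset of size less than 4 has at least as many neighbours as members, so 4 is the minimum.

4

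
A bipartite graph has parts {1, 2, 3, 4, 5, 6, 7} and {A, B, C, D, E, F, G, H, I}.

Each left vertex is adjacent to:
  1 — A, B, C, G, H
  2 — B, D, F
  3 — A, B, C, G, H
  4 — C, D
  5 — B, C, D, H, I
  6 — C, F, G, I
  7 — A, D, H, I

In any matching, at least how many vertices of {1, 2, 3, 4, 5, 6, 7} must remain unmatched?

One maximum matching: 1-A, 2-B, 3-G, 4-C, 5-H, 6-F, 7-I.
All 7 left vertices are matched, so no larger matching exists.
That matches 7 of the 7, leaving 0 unmatched; no matching can do better.

0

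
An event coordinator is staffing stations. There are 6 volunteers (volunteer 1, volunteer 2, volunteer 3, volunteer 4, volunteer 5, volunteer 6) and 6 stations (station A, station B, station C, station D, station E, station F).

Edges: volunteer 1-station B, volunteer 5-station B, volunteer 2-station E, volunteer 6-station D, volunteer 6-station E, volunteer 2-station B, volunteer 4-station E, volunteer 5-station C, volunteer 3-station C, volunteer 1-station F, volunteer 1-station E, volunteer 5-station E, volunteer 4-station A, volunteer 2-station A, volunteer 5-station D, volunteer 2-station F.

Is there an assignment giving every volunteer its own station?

One maximum matching: volunteer 1→station F, volunteer 2→station A, volunteer 3→station C, volunteer 4→station E, volunteer 5→station B, volunteer 6→station D.
Every volunteer is matched, so this is a perfect matching.

Yes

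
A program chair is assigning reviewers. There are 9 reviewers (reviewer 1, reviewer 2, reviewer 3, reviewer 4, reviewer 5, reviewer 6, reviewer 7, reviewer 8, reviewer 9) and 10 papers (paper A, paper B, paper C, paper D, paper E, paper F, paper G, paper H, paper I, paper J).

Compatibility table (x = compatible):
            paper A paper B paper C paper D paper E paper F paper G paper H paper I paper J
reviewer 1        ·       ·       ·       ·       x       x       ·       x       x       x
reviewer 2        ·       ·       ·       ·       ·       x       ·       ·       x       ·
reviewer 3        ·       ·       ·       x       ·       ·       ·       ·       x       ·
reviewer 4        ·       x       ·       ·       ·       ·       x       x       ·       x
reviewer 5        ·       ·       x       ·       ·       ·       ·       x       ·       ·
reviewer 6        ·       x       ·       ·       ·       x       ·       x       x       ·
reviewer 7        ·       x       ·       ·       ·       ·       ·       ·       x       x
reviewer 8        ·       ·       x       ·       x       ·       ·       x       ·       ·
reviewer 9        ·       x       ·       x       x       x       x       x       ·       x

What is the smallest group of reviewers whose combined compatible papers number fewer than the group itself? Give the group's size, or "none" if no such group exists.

A matching saturating every reviewer exists, for instance reviewer 1→paper J, reviewer 2→paper F, reviewer 3→paper D, reviewer 4→paper G, reviewer 5→paper C, reviewer 6→paper H, reviewer 7→paper I, reviewer 8→paper E, reviewer 9→paper B.
By Hall's marriage theorem, this means |N(S)| ≥ |S| for every subset S, so no violating subset exists.

none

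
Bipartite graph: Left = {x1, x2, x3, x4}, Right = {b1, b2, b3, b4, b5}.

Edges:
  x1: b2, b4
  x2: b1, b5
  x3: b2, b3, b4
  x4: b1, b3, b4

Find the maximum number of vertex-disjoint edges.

4

One maximum matching: x1→b2, x2→b5, x3→b4, x4→b3.
This saturates every left vertex, so 4 is the maximum.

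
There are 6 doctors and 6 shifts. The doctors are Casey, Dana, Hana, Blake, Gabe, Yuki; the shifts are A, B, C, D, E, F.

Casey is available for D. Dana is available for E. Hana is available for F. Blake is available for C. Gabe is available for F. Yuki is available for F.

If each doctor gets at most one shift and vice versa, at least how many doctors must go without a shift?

A valid assignment of size 4: Casey–D, Dana–E, Hana–F, Blake–C.
The set {Hana, Gabe, Yuki} has only 1 neighbour ({F}), so by Hall's theorem at most 4 of the 6 doctors can be matched.
That matches 4 of the 6, leaving 2 unmatched; no matching can do better.

2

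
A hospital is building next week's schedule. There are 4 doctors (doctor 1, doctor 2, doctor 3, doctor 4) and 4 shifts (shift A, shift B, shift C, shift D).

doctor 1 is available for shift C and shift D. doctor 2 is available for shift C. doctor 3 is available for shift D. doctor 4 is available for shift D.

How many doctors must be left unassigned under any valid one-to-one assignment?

2

One maximum matching: doctor 1→shift D, doctor 2→shift C.
The set {doctor 1, doctor 2, doctor 3, doctor 4} has only 2 neighbours ({shift C, shift D}), so by Hall's theorem at most 2 of the 4 doctors can be matched.
That matches 2 of the 4, leaving 2 unmatched; no matching can do better.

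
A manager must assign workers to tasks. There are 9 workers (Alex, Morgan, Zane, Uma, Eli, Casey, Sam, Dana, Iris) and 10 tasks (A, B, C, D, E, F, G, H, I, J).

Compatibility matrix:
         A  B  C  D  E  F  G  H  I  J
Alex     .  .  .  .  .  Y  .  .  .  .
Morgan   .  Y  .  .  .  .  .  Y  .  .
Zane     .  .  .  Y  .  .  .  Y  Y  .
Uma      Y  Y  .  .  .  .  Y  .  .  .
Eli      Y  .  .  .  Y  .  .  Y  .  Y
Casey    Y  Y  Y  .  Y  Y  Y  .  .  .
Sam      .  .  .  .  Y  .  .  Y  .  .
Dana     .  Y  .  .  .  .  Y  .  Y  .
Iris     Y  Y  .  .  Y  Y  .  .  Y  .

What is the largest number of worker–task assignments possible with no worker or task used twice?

9

For example, pair Alex→F, Morgan→H, Zane→D, Uma→B, Eli→J, Casey→G, Sam→E, Dana→I, Iris→A.
All 9 workers are matched, so no larger matching exists.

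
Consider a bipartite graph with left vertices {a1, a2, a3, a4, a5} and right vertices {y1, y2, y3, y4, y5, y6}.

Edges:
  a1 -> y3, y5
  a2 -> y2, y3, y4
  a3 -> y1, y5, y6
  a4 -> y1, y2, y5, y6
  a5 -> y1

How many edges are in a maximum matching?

5

For example, pair a1–y5, a2–y3, a3–y6, a4–y2, a5–y1.
All 5 left vertices are matched, so no larger matching exists.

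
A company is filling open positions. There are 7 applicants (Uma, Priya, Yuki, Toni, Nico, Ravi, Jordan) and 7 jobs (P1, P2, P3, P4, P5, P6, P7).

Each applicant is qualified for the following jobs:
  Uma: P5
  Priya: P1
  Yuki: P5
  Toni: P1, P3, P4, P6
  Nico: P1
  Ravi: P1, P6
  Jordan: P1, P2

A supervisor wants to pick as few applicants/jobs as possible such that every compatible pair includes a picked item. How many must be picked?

The 5 edges Uma–P5, Priya–P1, Toni–P4, Ravi–P6, Jordan–P2 form a matching, so any vertex cover needs at least 5 vertices (one per matched edge).
Conversely {Toni, Ravi, Jordan, P1, P5} meets every edge and has exactly 5 vertices, so 5 is optimal.

5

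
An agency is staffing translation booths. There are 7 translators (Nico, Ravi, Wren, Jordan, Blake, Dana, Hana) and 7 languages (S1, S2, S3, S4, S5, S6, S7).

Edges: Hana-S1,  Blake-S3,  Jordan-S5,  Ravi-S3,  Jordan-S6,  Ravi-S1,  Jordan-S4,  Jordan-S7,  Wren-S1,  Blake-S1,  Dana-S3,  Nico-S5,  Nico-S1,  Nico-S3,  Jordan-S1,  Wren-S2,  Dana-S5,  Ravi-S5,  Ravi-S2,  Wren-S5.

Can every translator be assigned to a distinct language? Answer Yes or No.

No

The set {Nico, Ravi, Wren, Blake, Dana, Hana} has only 4 neighbours ({S1, S2, S3, S5}), so by Hall's theorem at most 5 of the 7 translators can be matched.
Hence no matching covers every translator.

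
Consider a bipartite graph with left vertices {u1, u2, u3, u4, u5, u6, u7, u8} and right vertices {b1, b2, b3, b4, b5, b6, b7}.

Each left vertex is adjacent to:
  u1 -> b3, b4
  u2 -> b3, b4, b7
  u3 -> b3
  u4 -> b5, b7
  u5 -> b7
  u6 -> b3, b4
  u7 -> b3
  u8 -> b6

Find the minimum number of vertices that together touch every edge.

A maximum matching has 5 edges (e.g. u1–b4, u2–b7, u3–b3, u4–b5, u8–b6).
By König's theorem the minimum vertex cover has the same size. One such cover is {u4, u8, b3, b4, b7}.

5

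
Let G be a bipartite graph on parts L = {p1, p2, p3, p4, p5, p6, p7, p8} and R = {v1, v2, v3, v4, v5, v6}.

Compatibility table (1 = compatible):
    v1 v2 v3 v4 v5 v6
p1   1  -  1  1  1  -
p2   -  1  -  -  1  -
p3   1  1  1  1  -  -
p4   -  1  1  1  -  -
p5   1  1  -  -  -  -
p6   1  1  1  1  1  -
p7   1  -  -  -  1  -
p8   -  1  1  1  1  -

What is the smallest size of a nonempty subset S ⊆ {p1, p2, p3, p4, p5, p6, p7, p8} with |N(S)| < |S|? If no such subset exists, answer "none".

Take S = {p1, p2, p3, p4, p5, p6}. Its neighbourhood is {v1, v2, v3, v4, v5}, so |N(S)| = 5 < |S| = 6.
Every subset of size less than 6 has at least as many neighbours as members, so 6 is the minimum.

6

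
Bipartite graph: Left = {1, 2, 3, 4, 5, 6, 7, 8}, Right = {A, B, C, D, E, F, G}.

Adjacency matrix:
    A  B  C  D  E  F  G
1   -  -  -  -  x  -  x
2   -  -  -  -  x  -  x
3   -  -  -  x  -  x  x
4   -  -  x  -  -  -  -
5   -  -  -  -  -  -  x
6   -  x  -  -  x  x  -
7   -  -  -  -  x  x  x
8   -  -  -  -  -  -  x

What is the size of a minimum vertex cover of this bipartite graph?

6

A maximum matching has 6 edges (e.g. 1–G, 2–E, 3–D, 4–C, 6–B, 7–F).
By König's theorem the minimum vertex cover has the same size. One such cover is {3, 4, 6, 7, E, G}.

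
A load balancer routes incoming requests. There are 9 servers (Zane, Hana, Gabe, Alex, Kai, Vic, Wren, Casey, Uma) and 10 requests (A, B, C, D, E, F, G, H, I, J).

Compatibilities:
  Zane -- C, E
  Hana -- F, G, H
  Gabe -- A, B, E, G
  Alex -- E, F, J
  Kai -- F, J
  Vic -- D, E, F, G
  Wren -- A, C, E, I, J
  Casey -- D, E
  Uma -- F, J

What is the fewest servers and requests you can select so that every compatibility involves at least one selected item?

The 9 edges Zane–C, Hana–H, Gabe–B, Alex–E, Kai–F, Vic–G, Wren–A, Casey–D, Uma–J form a matching, so any vertex cover needs at least 9 vertices (one per matched edge).
Conversely {Zane, Hana, Gabe, Alex, Kai, Vic, Wren, Casey, Uma} meets every edge and has exactly 9 vertices, so 9 is optimal.

9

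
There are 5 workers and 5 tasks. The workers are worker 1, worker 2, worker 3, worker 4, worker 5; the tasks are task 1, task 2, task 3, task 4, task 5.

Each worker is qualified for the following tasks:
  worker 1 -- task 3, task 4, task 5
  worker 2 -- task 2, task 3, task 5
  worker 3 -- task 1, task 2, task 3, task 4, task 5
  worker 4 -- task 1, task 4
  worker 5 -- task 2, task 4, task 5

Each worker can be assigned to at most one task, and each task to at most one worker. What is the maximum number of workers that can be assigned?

For example, pair worker 1-task 4, worker 2-task 5, worker 3-task 3, worker 4-task 1, worker 5-task 2.
All 5 workers are matched, so no larger matching exists.

5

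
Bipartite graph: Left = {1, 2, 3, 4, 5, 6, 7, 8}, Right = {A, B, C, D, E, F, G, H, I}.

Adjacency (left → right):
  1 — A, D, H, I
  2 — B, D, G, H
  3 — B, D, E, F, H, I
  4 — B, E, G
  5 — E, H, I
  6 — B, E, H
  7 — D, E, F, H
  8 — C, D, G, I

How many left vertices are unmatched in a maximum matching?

0

For example, pair 1→A, 2→D, 3→I, 4→B, 5→H, 6→E, 7→F, 8→G.
All 8 left vertices are matched, so no larger matching exists.
That matches 8 of the 8, leaving 0 unmatched; no matching can do better.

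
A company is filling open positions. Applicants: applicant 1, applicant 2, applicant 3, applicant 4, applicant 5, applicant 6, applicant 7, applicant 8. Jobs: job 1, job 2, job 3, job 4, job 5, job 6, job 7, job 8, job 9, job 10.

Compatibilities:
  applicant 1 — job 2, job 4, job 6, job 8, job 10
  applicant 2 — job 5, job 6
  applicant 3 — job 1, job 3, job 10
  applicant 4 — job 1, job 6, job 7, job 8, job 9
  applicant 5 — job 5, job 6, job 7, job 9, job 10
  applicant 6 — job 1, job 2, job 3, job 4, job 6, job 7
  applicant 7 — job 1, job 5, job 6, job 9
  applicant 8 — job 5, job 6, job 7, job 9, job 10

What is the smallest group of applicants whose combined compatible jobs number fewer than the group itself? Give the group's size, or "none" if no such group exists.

A matching saturating every applicant exists, for instance applicant 1→job 4, applicant 2→job 6, applicant 3→job 3, applicant 4→job 8, applicant 5→job 5, applicant 6→job 7, applicant 7→job 1, applicant 8→job 9.
By Hall's marriage theorem, this means |N(S)| ≥ |S| for every subset S, so no violating subset exists.

none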